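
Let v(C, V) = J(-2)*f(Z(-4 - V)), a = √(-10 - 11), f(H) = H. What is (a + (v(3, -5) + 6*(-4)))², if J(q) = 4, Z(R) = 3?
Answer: (12 - I*√21)² ≈ 123.0 - 109.98*I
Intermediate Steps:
a = I*√21 (a = √(-21) = I*√21 ≈ 4.5826*I)
v(C, V) = 12 (v(C, V) = 4*3 = 12)
(a + (v(3, -5) + 6*(-4)))² = (I*√21 + (12 + 6*(-4)))² = (I*√21 + (12 - 24))² = (I*√21 - 12)² = (-12 + I*√21)²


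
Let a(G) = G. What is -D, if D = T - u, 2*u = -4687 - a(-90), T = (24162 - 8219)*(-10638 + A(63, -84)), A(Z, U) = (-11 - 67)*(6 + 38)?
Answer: 448631423/2 ≈ 2.2432e+8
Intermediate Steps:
A(Z, U) = -3432 (A(Z, U) = -78*44 = -3432)
T = -224318010 (T = (24162 - 8219)*(-10638 - 3432) = 15943*(-14070) = -224318010)
u = -4597/2 (u = (-4687 - 1*(-90))/2 = (-4687 + 90)/2 = (1/2)*(-4597) = -4597/2 ≈ -2298.5)
D = -448631423/2 (D = -224318010 - 1*(-4597/2) = -224318010 + 4597/2 = -448631423/2 ≈ -2.2432e+8)
-D = -1*(-448631423/2) = 448631423/2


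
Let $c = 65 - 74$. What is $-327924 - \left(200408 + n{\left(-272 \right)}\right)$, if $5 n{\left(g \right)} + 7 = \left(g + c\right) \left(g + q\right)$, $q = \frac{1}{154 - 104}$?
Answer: $- \frac{135903969}{250} \approx -5.4362 \cdot 10^{5}$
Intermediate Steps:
$q = \frac{1}{50} \approx 0.02$
$c = -9$ ($c = 65 - 74 = -9$)
$n{\left(g \right)} = - \frac{7}{5} + \frac{\left(-9 + g\right) \left(\frac{1}{50} + g\right)}{5}$ ($n{\left(g \right)} = - \frac{7}{5} + \frac{\left(g - 9\right) \left(g + \frac{1}{50}\right)}{5} = - \frac{7}{5} + \frac{\left(-9 + g\right) \left(\frac{1}{50} + g\right)}{5}$)
$-327924 - \left(200408 + n{\left(-272 \right)}\right) = -327924 - \left(\frac{50101641}{250} + \frac{61064}{125} + \frac{73984}{5}\right) = -327924 - \left(\frac{50223769}{250} + \frac{73984}{5}\right) = -327924 - \frac{53922969}{250} = - \frac{135903969}{250}$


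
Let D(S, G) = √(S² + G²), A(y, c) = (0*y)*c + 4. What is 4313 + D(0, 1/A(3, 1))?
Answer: 17253/4 ≈ 4313.3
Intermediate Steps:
A(y, c) = 4 (A(y, c) = 0*c + 4 = 0 + 4 = 4)
D(S, G) = √(G² + S²)
4313 + D(0, 1/A(3, 1)) = 4313 + √((1/4)² + 0²) = 4313 + √((¼)² + 0) = 4313 + √(1/16 + 0) = 4313 + √(1/16) = 4313 + ¼ = 17253/4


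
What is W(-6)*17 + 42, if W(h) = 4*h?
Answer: -366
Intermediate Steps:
W(-6)*17 + 42 = (4*(-6))*17 + 42 = -24*17 + 42 = -408 + 42 = -366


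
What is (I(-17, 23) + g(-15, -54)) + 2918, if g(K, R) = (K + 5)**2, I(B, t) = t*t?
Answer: 3547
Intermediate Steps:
I(B, t) = t**2
g(K, R) = (5 + K)**2
(I(-17, 23) + g(-15, -54)) + 2918 = (23**2 + (5 - 15)**2) + 2918 = (529 + (-10)**2) + 2918 = (529 + 100) + 2918 = 629 + 2918 = 3547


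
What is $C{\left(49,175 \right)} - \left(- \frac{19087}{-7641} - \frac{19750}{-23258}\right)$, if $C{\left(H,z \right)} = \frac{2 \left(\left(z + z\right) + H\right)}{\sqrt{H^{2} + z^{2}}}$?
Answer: $- \frac{297417598}{88857189} + \frac{57 \sqrt{674}}{337} \approx 1.044$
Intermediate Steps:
$C{\left(H,z \right)} = \frac{2 H + 4 z}{\sqrt{H^{2} + z^{2}}}$ ($C{\left(H,z \right)} = \frac{2 \left(2 z + H\right)}{\sqrt{H^{2} + z^{2}}} = \frac{2 \left(H + 2 z\right)}{\sqrt{H^{2} + z^{2}}} = \frac{2 H + 4 z}{\sqrt{H^{2} + z^{2}}}$)
$C{\left(49,175 \right)} - \left(- \frac{19087}{-7641} - \frac{19750}{-23258}\right) = \frac{2 \left(49 + 2 \cdot 175\right)}{\sqrt{49^{2} + 175^{2}}} - \left(- \frac{19087}{-7641} - \frac{19750}{-23258}\right) = \frac{2 \left(49 + 350\right)}{\sqrt{2401 + 30625}} - \left(\left(-19087\right) \left(- \frac{1}{7641}\right) - - \frac{9875}{11629}\right) = 2 \frac{1}{\sqrt{33026}} \cdot 399 - \left(\frac{19087}{7641} + \frac{9875}{11629}\right) = 2 \frac{\sqrt{674}}{4718} \cdot 399 - \frac{297417598}{88857189} = \frac{57 \sqrt{674}}{337} - \frac{297417598}{88857189} = - \frac{297417598}{88857189} + \frac{57 \sqrt{674}}{337}$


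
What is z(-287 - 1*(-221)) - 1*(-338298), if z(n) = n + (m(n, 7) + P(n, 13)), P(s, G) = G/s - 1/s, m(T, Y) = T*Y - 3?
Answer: 3715435/11 ≈ 3.3777e+5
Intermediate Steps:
m(T, Y) = -3 + T*Y
P(s, G) = -1/s + G/s
z(n) = -3 + 8*n + 12/n (z(n) = n + ((-3 + n*7) + (-1 + 13)/n) = n + ((-3 + 7*n) + 12/n) = n + (-3 + 7*n + 12/n) = -3 + 8*n + 12/n)
z(-287 - 1*(-221)) - 1*(-338298) = (-3 + 8*(-287 - 1*(-221)) + 12/(-287 - 1*(-221))) - 1*(-338298) = (-3 + 8*(-287 + 221) + 12/(-287 + 221)) + 338298 = (-3 + 8*(-66) + 12/(-66)) + 338298 = (-3 - 528 + 12*(-1/66)) + 338298 = (-3 - 528 - 2/11) + 338298 = -5843/11 + 338298 = 3715435/11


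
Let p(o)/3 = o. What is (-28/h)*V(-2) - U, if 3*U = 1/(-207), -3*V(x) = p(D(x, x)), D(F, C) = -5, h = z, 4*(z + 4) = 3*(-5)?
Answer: 347791/19251 ≈ 18.066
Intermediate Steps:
z = -31/4 (z = -4 + (3*(-5))/4 = -4 + (¼)*(-15) = -4 - 15/4 = -31/4 ≈ -7.7500)
h = -31/4 ≈ -7.7500
p(o) = 3*o
V(x) = 5 (V(x) = -(-5) = -⅓*(-15) = 5)
U = -1/621 (U = (⅓)/(-207) = (⅓)*(-1/207) = -1/621 ≈ -0.0016103)
(-28/h)*V(-2) - U = -28/(-31/4)*5 - 1*(-1/621) = -28*(-4/31)*5 + 1/621 = (112/31)*5 + 1/621 = 560/31 + 1/621 = 347791/19251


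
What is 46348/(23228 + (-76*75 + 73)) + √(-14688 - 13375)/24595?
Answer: 46348/17601 + I*√28063/24595 ≈ 2.6333 + 0.0068111*I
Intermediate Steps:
46348/(23228 + (-76*75 + 73)) + √(-14688 - 13375)/24595 = 46348/(23228 + (-5700 + 73)) + √(-28063)*(1/24595) = 46348/(23228 - 5627) + (I*√28063)*(1/24595) = 46348/17601 + I*√28063/24595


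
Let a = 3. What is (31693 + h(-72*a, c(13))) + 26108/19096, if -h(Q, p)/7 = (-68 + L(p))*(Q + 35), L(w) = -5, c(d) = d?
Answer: -290243125/4774 ≈ -60797.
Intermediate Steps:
h(Q, p) = 17885 + 511*Q (h(Q, p) = -7*(-68 - 5)*(Q + 35) = -(-511)*(35 + Q) = -7*(-2555 - 73*Q) = 17885 + 511*Q)
(31693 + h(-72*a, c(13))) + 26108/19096 = (31693 + (17885 + 511*(-72*3))) + 26108/19096 = (31693 + (17885 + 511*(-216))) + 26108*(1/19096) = (31693 + (17885 - 110376)) + 6527/4774 = (31693 - 92491) + 6527/4774 = -60798 + 6527/4774 = -290243125/4774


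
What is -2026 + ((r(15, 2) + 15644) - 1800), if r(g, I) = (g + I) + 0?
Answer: 11835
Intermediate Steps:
r(g, I) = I + g (r(g, I) = (I + g) + 0 = I + g)
-2026 + ((r(15, 2) + 15644) - 1800) = -2026 + (((2 + 15) + 15644) - 1800) = -2026 + ((17 + 15644) - 1800) = -2026 + (15661 - 1800) = -2026 + 13861 = 11835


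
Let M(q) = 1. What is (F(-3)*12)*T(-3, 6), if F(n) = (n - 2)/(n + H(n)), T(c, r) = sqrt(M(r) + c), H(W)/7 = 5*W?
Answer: 5*I*sqrt(2)/9 ≈ 0.78567*I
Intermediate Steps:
H(W) = 35*W (H(W) = 7*(5*W) = 35*W)
T(c, r) = sqrt(1 + c)
F(n) = (-2 + n)/(36*n) (F(n) = (n - 2)/(n + 35*n) = (-2 + n)/((36*n)) = (-2 + n)*(1/(36*n)) = (-2 + n)/(36*n))
(F(-3)*12)*T(-3, 6) = (((1/36)*(-2 - 3)/(-3))*12)*sqrt(1 - 3) = (((1/36)*(-1/3)*(-5))*12)*sqrt(-2) = ((5/108)*12)*(I*sqrt(2)) = 5*(I*sqrt(2))/9 = 5*I*sqrt(2)/9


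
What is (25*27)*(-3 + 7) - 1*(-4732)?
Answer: 7432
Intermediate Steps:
(25*27)*(-3 + 7) - 1*(-4732) = 675*4 + 4732 = 2700 + 4732 = 7432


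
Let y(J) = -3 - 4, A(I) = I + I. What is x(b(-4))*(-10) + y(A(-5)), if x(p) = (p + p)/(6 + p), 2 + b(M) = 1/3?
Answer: 9/13 ≈ 0.69231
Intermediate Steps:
b(M) = -5/3 (b(M) = -2 + 1/3 = -2 + ⅓ = -5/3)
x(p) = 2*p/(6 + p) (x(p) = (2*p)/(6 + p) = 2*p/(6 + p))
A(I) = 2*I
y(J) = -7
x(b(-4))*(-10) + y(A(-5)) = (2*(-5/3)/(6 - 5/3))*(-10) - 7 = (2*(-5/3)/(13/3))*(-10) - 7 = (2*(-5/3)*(3/13))*(-10) - 7 = -10/13*(-10) - 7 = 100/13 - 7 = 9/13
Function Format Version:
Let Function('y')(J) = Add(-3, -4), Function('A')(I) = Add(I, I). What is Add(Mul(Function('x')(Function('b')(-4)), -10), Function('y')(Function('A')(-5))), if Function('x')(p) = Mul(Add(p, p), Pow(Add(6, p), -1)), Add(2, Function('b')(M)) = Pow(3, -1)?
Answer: Rational(9, 13) ≈ 0.69231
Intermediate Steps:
Function('b')(M) = Rational(-5, 3) (Function('b')(M) = Add(-2, Pow(3, -1)) = Add(-2, Rational(1, 3)) = Rational(-5, 3))
Function('x')(p) = Mul(2, p, Pow(Add(6, p), -1)) (Function('x')(p) = Mul(Mul(2, p), Pow(Add(6, p), -1)) = Mul(2, p, Pow(Add(6, p), -1)))
Function('A')(I) = Mul(2, I)
Function('y')(J) = -7
Add(Mul(Function('x')(Function('b')(-4)), -10), Function('y')(Function('A')(-5))) = Add(Mul(Mul(2, Rational(-5, 3), Pow(Add(6, Rational(-5, 3)), -1)), -10), -7) = Add(Mul(Mul(2, Rational(-5, 3), Pow(Rational(13, 3), -1)), -10), -7) = Add(Mul(Mul(2, Rational(-5, 3), Rational(3, 13)), -10), -7) = Add(Mul(Rational(-10, 13), -10), -7) = Add(Rational(100, 13), -7) = Rational(9, 13)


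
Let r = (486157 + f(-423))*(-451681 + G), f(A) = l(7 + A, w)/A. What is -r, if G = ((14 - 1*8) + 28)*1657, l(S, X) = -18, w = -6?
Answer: 9033342832683/47 ≈ 1.9220e+11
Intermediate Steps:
f(A) = -18/A
G = 56338 (G = ((14 - 8) + 28)*1657 = (6 + 28)*1657 = 34*1657 = 56338)
r = -9033342832683/47 (r = (486157 - 18/(-423))*(-451681 + 56338) = (486157 - 18*(-1/423))*(-395343) = (486157 + 2/47)*(-395343) = (22849381/47)*(-395343) = -9033342832683/47 ≈ -1.9220e+11)
-r = -1*(-9033342832683/47) = 9033342832683/47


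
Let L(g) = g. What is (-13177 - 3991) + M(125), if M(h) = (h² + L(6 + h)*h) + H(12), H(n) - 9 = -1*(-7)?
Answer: 14848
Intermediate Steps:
H(n) = 16 (H(n) = 9 - 1*(-7) = 9 + 7 = 16)
M(h) = 16 + h² + h*(6 + h) (M(h) = (h² + (6 + h)*h) + 16 = (h² + h*(6 + h)) + 16 = 16 + h² + h*(6 + h))
(-13177 - 3991) + M(125) = (-13177 - 3991) + (16 + 125² + 125*(6 + 125)) = -17168 + (16 + 15625 + 125*131) = -17168 + (16 + 15625 + 16375) = -17168 + 32016 = 14848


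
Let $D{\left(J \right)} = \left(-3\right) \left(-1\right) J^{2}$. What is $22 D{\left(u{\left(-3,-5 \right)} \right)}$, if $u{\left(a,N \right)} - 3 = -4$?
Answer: $66$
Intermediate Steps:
$u{\left(a,N \right)} = -1$ ($u{\left(a,N \right)} = 3 - 4 = -1$)
$D{\left(J \right)} = 3 J^{2}$
$22 D{\left(u{\left(-3,-5 \right)} \right)} = 22 \cdot 3 \left(-1\right)^{2} = 22 \cdot 3 \cdot 1 = 22 \cdot 3 = 66$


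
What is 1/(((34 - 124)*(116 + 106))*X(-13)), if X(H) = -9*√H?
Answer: -I*√13/2337660 ≈ -1.5424e-6*I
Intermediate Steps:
1/(((34 - 124)*(116 + 106))*X(-13)) = 1/(((34 - 124)*(116 + 106))*(-9*I*√13)) = 1/((-90*222)*(-9*I*√13)) = 1/(-(-179820)*I*√13) = 1/(179820*I*√13) = -I*√13/2337660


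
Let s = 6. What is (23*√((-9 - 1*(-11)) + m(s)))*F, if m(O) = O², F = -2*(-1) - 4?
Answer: -46*√38 ≈ -283.56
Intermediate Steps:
F = -2 (F = 2 - 4 = -2)
(23*√((-9 - 1*(-11)) + m(s)))*F = (23*√((-9 - 1*(-11)) + 6²))*(-2) = (23*√((-9 + 11) + 36))*(-2) = (23*√(2 + 36))*(-2) = (23*√38)*(-2) = -46*√38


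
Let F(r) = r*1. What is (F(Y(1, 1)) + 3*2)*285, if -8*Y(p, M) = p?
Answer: 13395/8 ≈ 1674.4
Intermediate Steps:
Y(p, M) = -p/8
F(r) = r
(F(Y(1, 1)) + 3*2)*285 = (-1/8*1 + 3*2)*285 = (-1/8 + 6)*285 = (47/8)*285 = 13395/8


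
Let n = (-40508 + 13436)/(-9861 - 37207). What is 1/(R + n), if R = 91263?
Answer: 11767/1073898489 ≈ 1.0957e-5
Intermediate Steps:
n = 6768/11767 (n = -27072/(-47068) = -27072*(-1/47068) = 6768/11767 ≈ 0.57517)
1/(R + n) = 1/(91263 + 6768/11767) = 1/(1073898489/11767) = 11767/1073898489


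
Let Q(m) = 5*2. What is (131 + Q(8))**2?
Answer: 19881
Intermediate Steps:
Q(m) = 10
(131 + Q(8))**2 = (131 + 10)**2 = 141**2 = 19881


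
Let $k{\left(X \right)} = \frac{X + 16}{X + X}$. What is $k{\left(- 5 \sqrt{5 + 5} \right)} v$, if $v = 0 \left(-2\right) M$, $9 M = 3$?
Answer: $0$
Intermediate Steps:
$M = \frac{1}{3}$ ($M = \frac{1}{9} \cdot 3 = \frac{1}{3} \approx 0.33333$)
$v = 0$ ($v = 0 \left(-2\right) \frac{1}{3} = 0 \cdot \frac{1}{3} = 0$)
$k{\left(X \right)} = \frac{16 + X}{2 X}$
$k{\left(- 5 \sqrt{5 + 5} \right)} v = \frac{16 - 5 \sqrt{5 + 5}}{2 \left(- 5 \sqrt{5 + 5}\right)} 0 = \frac{16 - 5 \sqrt{10}}{2 \left(- 5 \sqrt{10}\right)} 0 = \frac{- \frac{\sqrt{10}}{50} \left(16 - 5 \sqrt{10}\right)}{2} \cdot 0 = - \frac{\sqrt{10} \left(16 - 5 \sqrt{10}\right)}{100} \cdot 0 = 0$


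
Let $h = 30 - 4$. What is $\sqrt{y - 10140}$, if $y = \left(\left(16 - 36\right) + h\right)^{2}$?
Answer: $2 i \sqrt{2526} \approx 100.52 i$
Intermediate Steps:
$h = 26$
$y = 36$ ($y = \left(\left(16 - 36\right) + 26\right)^{2} = \left(-20 + 26\right)^{2} = 6^{2} = 36$)
$\sqrt{y - 10140} = \sqrt{36 - 10140} = \sqrt{-10104} = 2 i \sqrt{2526}$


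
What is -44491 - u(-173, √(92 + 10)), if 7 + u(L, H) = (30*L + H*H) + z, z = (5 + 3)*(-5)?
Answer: -39356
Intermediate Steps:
z = -40 (z = 8*(-5) = -40)
u(L, H) = -47 + H² + 30*L (u(L, H) = -7 + ((30*L + H*H) - 40) = -7 + ((30*L + H²) - 40) = -7 + ((H² + 30*L) - 40) = -7 + (-40 + H² + 30*L) = -47 + H² + 30*L)
-44491 - u(-173, √(92 + 10)) = -44491 - (-47 + (√(92 + 10))² + 30*(-173)) = -44491 - (-47 + (√102)² - 5190) = -44491 - (-47 + 102 - 5190) = -44491 - 1*(-5135) = -44491 + 5135 = -39356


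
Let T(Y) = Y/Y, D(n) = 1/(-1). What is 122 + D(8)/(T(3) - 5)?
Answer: 489/4 ≈ 122.25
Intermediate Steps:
D(n) = -1 (D(n) = 1*(-1) = -1)
T(Y) = 1
122 + D(8)/(T(3) - 5) = 122 - 1/(1 - 5) = 122 - 1/(-4) = 122 - 1*(-¼) = 122 + ¼ = 489/4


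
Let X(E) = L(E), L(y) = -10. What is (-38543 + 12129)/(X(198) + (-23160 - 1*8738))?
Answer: 13207/15954 ≈ 0.82782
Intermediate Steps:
X(E) = -10
(-38543 + 12129)/(X(198) + (-23160 - 1*8738)) = (-38543 + 12129)/(-10 + (-23160 - 1*8738)) = -26414/(-10 + (-23160 - 8738)) = -26414/(-10 - 31898) = -26414/(-31908) = -26414*(-1/31908) = 13207/15954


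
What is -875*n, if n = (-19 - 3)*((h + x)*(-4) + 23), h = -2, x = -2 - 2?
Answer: 904750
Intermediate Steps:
x = -4
n = -1034 (n = (-19 - 3)*((-2 - 4)*(-4) + 23) = -22*(-6*(-4) + 23) = -22*(24 + 23) = -22*47 = -1034)
-875*n = -875*(-1034) = 904750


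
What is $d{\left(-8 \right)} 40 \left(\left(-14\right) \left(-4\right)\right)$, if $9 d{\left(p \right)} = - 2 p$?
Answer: $\frac{35840}{9} \approx 3982.2$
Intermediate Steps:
$d{\left(p \right)} = - \frac{2 p}{9}$ ($d{\left(p \right)} = \frac{\left(-2\right) p}{9} = - \frac{2 p}{9}$)
$d{\left(-8 \right)} 40 \left(\left(-14\right) \left(-4\right)\right) = \left(- \frac{2}{9}\right) \left(-8\right) 40 \left(\left(-14\right) \left(-4\right)\right) = \frac{16}{9} \cdot 40 \cdot 56 = \frac{640}{9} \cdot 56 = \frac{35840}{9}$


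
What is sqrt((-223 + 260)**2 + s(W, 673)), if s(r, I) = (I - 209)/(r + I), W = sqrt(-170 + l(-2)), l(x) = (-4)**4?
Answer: sqrt(921801 + 1369*sqrt(86))/sqrt(673 + sqrt(86)) ≈ 37.009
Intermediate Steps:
l(x) = 256
W = sqrt(86) (W = sqrt(-170 + 256) = sqrt(86) ≈ 9.2736)
s(r, I) = (-209 + I)/(I + r)
sqrt((-223 + 260)**2 + s(W, 673)) = sqrt((-223 + 260)**2 + (-209 + 673)/(673 + sqrt(86))) = sqrt(37**2 + 464/(673 + sqrt(86))) = sqrt(1369 + 464/(673 + sqrt(86)))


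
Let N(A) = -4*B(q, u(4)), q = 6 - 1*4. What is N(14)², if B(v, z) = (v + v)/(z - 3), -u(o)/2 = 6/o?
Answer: 64/9 ≈ 7.1111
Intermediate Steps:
u(o) = -12/o
q = 2 (q = 6 - 4 = 2)
B(v, z) = 2*v/(-3 + z) (B(v, z) = (2*v)/(-3 + z) = 2*v/(-3 + z))
N(A) = 8/3 (N(A) = -8*2/(-3 - 12/4) = -8*2/(-3 - 12*¼) = -8*2/(-3 - 3) = -8*2/(-6) = -8*2*(-1)/6 = -4*(-⅔) = 8/3)
N(14)² = (8/3)² = 64/9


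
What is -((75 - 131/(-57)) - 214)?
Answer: 7792/57 ≈ 136.70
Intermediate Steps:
-((75 - 131/(-57)) - 214) = -((75 - 131*(-1/57)) - 214) = -((75 + 131/57) - 214) = -(4406/57 - 214) = -1*(-7792/57) = 7792/57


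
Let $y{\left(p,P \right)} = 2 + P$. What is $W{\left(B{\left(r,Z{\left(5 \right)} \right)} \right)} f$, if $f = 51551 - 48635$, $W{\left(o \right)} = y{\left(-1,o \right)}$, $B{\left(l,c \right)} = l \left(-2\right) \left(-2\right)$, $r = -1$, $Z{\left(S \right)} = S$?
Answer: $-5832$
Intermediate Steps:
$B{\left(l,c \right)} = 4 l$ ($B{\left(l,c \right)} = - 2 l \left(-2\right) = 4 l$)
$W{\left(o \right)} = 2 + o$
$f = 2916$
$W{\left(B{\left(r,Z{\left(5 \right)} \right)} \right)} f = \left(2 + 4 \left(-1\right)\right) 2916 = \left(2 - 4\right) 2916 = \left(-2\right) 2916 = -5832$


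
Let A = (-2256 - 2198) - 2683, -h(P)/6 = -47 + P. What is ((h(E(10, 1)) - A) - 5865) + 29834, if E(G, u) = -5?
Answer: 31418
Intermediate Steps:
h(P) = 282 - 6*P (h(P) = -6*(-47 + P) = 282 - 6*P)
A = -7137 (A = -4454 - 2683 = -7137)
((h(E(10, 1)) - A) - 5865) + 29834 = (((282 - 6*(-5)) - 1*(-7137)) - 5865) + 29834 = (((282 + 30) + 7137) - 5865) + 29834 = ((312 + 7137) - 5865) + 29834 = (7449 - 5865) + 29834 = 1584 + 29834 = 31418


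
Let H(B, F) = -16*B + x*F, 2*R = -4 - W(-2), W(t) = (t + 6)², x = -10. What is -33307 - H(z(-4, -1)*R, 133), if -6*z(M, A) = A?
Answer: -96011/3 ≈ -32004.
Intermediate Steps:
z(M, A) = -A/6
W(t) = (6 + t)²
R = -10 (R = (-4 - (6 - 2)²)/2 = (-4 - 1*4²)/2 = (-4 - 1*16)/2 = (-4 - 16)/2 = (½)*(-20) = -10)
H(B, F) = -16*B - 10*F
-33307 - H(z(-4, -1)*R, 133) = -33307 - (-16*(-⅙*(-1))*(-10) - 10*133) = -33307 - (-8*(-10)/3 - 1330) = -33307 - (-16*(-5/3) - 1330) = -33307 - (80/3 - 1330) = -33307 - 1*(-3910/3) = -33307 + 3910/3 = -96011/3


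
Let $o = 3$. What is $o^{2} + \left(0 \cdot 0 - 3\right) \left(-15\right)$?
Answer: $54$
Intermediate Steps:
$o^{2} + \left(0 \cdot 0 - 3\right) \left(-15\right) = 3^{2} + \left(0 \cdot 0 - 3\right) \left(-15\right) = 9 + \left(0 - 3\right) \left(-15\right) = 9 - -45 = 9 + 45 = 54$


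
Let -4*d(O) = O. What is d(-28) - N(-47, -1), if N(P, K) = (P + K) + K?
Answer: 56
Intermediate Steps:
d(O) = -O/4
N(P, K) = P + 2*K (N(P, K) = (K + P) + K = P + 2*K)
d(-28) - N(-47, -1) = -1/4*(-28) - (-47 + 2*(-1)) = 7 - (-47 - 2) = 7 - 1*(-49) = 7 + 49 = 56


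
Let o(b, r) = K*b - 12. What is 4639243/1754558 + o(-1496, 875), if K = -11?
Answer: 28856590995/1754558 ≈ 16447.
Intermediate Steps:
o(b, r) = -12 - 11*b (o(b, r) = -11*b - 12 = -12 - 11*b)
4639243/1754558 + o(-1496, 875) = 4639243/1754558 + (-12 - 11*(-1496)) = 4639243*(1/1754558) + (-12 + 16456) = 4639243/1754558 + 16444 = 28856590995/1754558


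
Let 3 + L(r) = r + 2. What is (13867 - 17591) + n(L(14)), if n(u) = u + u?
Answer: -3698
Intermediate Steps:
L(r) = -1 + r (L(r) = -3 + (r + 2) = -3 + (2 + r) = -1 + r)
n(u) = 2*u
(13867 - 17591) + n(L(14)) = (13867 - 17591) + 2*(-1 + 14) = -3724 + 2*13 = -3724 + 26 = -3698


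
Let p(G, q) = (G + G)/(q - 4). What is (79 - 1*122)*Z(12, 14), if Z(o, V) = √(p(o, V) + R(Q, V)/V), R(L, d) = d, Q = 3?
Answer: -43*√85/5 ≈ -79.288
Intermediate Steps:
p(G, q) = 2*G/(-4 + q) (p(G, q) = (2*G)/(-4 + q) = 2*G/(-4 + q))
Z(o, V) = √(1 + 2*o/(-4 + V)) (Z(o, V) = √(2*o/(-4 + V) + V/V) = √(2*o/(-4 + V) + 1) = √(1 + 2*o/(-4 + V)))
(79 - 1*122)*Z(12, 14) = (79 - 1*122)*√((-4 + 14 + 2*12)/(-4 + 14)) = (79 - 122)*√((-4 + 14 + 24)/10) = -43*√85/5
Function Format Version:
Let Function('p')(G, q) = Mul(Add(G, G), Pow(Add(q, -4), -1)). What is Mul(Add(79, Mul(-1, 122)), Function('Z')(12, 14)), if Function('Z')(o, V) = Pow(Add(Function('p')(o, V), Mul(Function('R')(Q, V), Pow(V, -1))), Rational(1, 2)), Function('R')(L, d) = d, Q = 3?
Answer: Mul(Rational(-43, 5), Pow(85, Rational(1, 2))) ≈ -79.288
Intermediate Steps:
Function('p')(G, q) = Mul(2, G, Pow(Add(-4, q), -1)) (Function('p')(G, q) = Mul(Mul(2, G), Pow(Add(-4, q), -1)) = Mul(2, G, Pow(Add(-4, q), -1)))
Function('Z')(o, V) = Pow(Add(1, Mul(2, o, Pow(Add(-4, V), -1))), Rational(1, 2)) (Function('Z')(o, V) = Pow(Add(Mul(2, o, Pow(Add(-4, V), -1)), Mul(V, Pow(V, -1))), Rational(1, 2)) = Pow(Add(Mul(2, o, Pow(Add(-4, V), -1)), 1), Rational(1, 2)) = Pow(Add(1, Mul(2, o, Pow(Add(-4, V), -1))), Rational(1, 2)))
Mul(Add(79, Mul(-1, 122)), Function('Z')(12, 14)) = Mul(Add(79, Mul(-1, 122)), Pow(Mul(Pow(Add(-4, 14), -1), Add(-4, 14, Mul(2, 12))), Rational(1, 2))) = Mul(Add(79, -122), Pow(Mul(Pow(10, -1), Add(-4, 14, 24)), Rational(1, 2))) = Mul(-43, Pow(Mul(Rational(1, 10), 34), Rational(1, 2))) = Mul(-43, Pow(Rational(17, 5), Rational(1, 2))) = Mul(-43, Mul(Rational(1, 5), Pow(85, Rational(1, 2)))) = Mul(Rational(-43, 5), Pow(85, Rational(1, 2)))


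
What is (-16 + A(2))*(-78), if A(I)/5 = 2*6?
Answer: -3432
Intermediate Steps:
A(I) = 60 (A(I) = 5*(2*6) = 5*12 = 60)
(-16 + A(2))*(-78) = (-16 + 60)*(-78) = 44*(-78) = -3432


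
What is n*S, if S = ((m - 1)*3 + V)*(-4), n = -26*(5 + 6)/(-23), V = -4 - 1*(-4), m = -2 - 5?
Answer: 27456/23 ≈ 1193.7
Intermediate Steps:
m = -7
V = 0 (V = -4 + 4 = 0)
n = 286/23 (n = -26*11*(-1/23) = -286*(-1/23) = 286/23 ≈ 12.435)
S = 96 (S = ((-7 - 1)*3 + 0)*(-4) = (-8*3 + 0)*(-4) = (-24 + 0)*(-4) = -24*(-4) = 96)
n*S = (286/23)*96 = 27456/23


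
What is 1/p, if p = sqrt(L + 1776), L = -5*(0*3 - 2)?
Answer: sqrt(1786)/1786 ≈ 0.023662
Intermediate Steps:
L = 10 (L = -5*(0 - 2) = -5*(-2) = 10)
p = sqrt(1786) (p = sqrt(10 + 1776) = sqrt(1786) ≈ 42.261)
1/p = 1/(sqrt(1786)) = sqrt(1786)/1786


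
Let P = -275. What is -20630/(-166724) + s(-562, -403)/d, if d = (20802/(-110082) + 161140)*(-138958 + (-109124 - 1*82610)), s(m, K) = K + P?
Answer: 420193795054266418/3395849882841720123 ≈ 0.12374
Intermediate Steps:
s(m, K) = -275 + K (s(m, K) = K - 275 = -275 + K)
d = -977668448312196/18347 (d = (20802*(-1/110082) + 161140)*(-138958 + (-109124 - 82610)) = (-3467/18347 + 161140)*(-138958 - 191734) = (2956432113/18347)*(-330692) = -977668448312196/18347 ≈ -5.3288e+10)
-20630/(-166724) + s(-562, -403)/d = -20630/(-166724) + (-275 - 403)/(-977668448312196/18347) = -20630*(-1/166724) - 678*(-18347/977668448312196) = 10315/83362 + 2073211/162944741385366 = 420193795054266418/3395849882841720123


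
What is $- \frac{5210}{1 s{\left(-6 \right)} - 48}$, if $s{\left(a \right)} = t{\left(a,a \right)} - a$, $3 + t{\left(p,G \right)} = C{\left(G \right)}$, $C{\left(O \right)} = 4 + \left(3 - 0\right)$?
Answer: $\frac{2605}{19} \approx 137.11$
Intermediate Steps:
$C{\left(O \right)} = 7$ ($C{\left(O \right)} = 4 + \left(3 + 0\right) = 4 + 3 = 7$)
$t{\left(p,G \right)} = 4$ ($t{\left(p,G \right)} = -3 + 7 = 4$)
$s{\left(a \right)} = 4 - a$
$- \frac{5210}{1 s{\left(-6 \right)} - 48} = - \frac{5210}{1 \left(4 - -6\right) - 48} = - \frac{5210}{1 \left(4 + 6\right) - 48} = - \frac{5210}{1 \cdot 10 - 48} = - \frac{5210}{10 - 48} = - \frac{5210}{-38} = \left(-5210\right) \left(- \frac{1}{38}\right) = \frac{2605}{19}$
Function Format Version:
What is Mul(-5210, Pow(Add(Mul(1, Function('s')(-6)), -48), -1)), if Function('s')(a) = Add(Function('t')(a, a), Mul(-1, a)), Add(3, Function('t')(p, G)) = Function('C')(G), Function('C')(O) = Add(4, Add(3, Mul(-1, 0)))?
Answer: Rational(2605, 19) ≈ 137.11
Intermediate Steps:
Function('C')(O) = 7 (Function('C')(O) = Add(4, Add(3, 0)) = Add(4, 3) = 7)
Function('t')(p, G) = 4 (Function('t')(p, G) = Add(-3, 7) = 4)
Function('s')(a) = Add(4, Mul(-1, a))
Mul(-5210, Pow(Add(Mul(1, Function('s')(-6)), -48), -1)) = Mul(-5210, Pow(Add(Mul(1, Add(4, Mul(-1, -6))), -48), -1)) = Mul(-5210, Pow(Add(Mul(1, Add(4, 6)), -48), -1)) = Mul(-5210, Pow(Add(Mul(1, 10), -48), -1)) = Mul(-5210, Pow(Add(10, -48), -1)) = Mul(-5210, Pow(-38, -1)) = Mul(-5210, Rational(-1, 38)) = Rational(2605, 19)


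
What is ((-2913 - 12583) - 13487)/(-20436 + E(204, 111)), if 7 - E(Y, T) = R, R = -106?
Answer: 28983/20323 ≈ 1.4261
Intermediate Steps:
E(Y, T) = 113 (E(Y, T) = 7 - 1*(-106) = 7 + 106 = 113)
((-2913 - 12583) - 13487)/(-20436 + E(204, 111)) = ((-2913 - 12583) - 13487)/(-20436 + 113) = (-15496 - 13487)/(-20323) = -28983*(-1/20323) = 28983/20323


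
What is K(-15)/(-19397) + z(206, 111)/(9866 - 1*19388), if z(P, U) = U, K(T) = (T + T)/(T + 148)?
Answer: -95357417/8188288374 ≈ -0.011646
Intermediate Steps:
K(T) = 2*T/(148 + T) (K(T) = (2*T)/(148 + T) = 2*T/(148 + T))
K(-15)/(-19397) + z(206, 111)/(9866 - 1*19388) = (2*(-15)/(148 - 15))/(-19397) + 111/(9866 - 1*19388) = (2*(-15)/133)*(-1/19397) + 111/(9866 - 19388) = (2*(-15)*(1/133))*(-1/19397) + 111/(-9522) = -30/133*(-1/19397) + 111*(-1/9522) = 30/2579801 - 37/3174 = -95357417/8188288374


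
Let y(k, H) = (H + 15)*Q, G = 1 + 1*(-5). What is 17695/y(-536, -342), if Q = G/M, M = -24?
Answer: -35390/109 ≈ -324.68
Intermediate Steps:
G = -4 (G = 1 - 5 = -4)
Q = ⅙ (Q = -4/(-24) = -4*(-1/24) = ⅙ ≈ 0.16667)
y(k, H) = 5/2 + H/6 (y(k, H) = (H + 15)*(⅙) = (15 + H)*(⅙) = 5/2 + H/6)
17695/y(-536, -342) = 17695/(5/2 + (⅙)*(-342)) = 17695/(5/2 - 57) = 17695/(-109/2) = 17695*(-2/109) = -35390/109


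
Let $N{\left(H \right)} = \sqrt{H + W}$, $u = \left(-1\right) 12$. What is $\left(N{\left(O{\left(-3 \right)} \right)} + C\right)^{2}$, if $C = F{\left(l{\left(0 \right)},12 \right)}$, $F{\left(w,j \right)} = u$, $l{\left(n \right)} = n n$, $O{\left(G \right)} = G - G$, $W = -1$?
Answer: $\left(12 - i\right)^{2} \approx 143.0 - 24.0 i$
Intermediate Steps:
$O{\left(G \right)} = 0$
$l{\left(n \right)} = n^{2}$
$u = -12$
$F{\left(w,j \right)} = -12$
$N{\left(H \right)} = \sqrt{-1 + H}$ ($N{\left(H \right)} = \sqrt{H - 1} = \sqrt{-1 + H}$)
$C = -12$
$\left(N{\left(O{\left(-3 \right)} \right)} + C\right)^{2} = \left(\sqrt{-1 + 0} - 12\right)^{2} = \left(\sqrt{-1} - 12\right)^{2} = \left(i - 12\right)^{2} = \left(-12 + i\right)^{2}$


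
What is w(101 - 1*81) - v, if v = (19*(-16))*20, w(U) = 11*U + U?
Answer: 6320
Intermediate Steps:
w(U) = 12*U
v = -6080 (v = -304*20 = -6080)
w(101 - 1*81) - v = 12*(101 - 1*81) - 1*(-6080) = 12*(101 - 81) + 6080 = 12*20 + 6080 = 240 + 6080 = 6320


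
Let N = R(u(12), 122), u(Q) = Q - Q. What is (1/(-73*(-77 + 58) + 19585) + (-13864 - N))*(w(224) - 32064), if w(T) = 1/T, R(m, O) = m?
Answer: 2088305609069345/4697728 ≈ 4.4454e+8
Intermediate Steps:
u(Q) = 0
N = 0
(1/(-73*(-77 + 58) + 19585) + (-13864 - N))*(w(224) - 32064) = (1/(-73*(-77 + 58) + 19585) + (-13864 - 1*0))*(1/224 - 32064) = (1/(-73*(-19) + 19585) + (-13864 + 0))*(1/224 - 32064) = (1/(1387 + 19585) - 13864)*(-7182335/224) = (1/20972 - 13864)*(-7182335/224) = -290755807/20972*(-7182335/224) = 2088305609069345/4697728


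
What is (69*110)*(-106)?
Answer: -804540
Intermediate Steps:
(69*110)*(-106) = 7590*(-106) = -804540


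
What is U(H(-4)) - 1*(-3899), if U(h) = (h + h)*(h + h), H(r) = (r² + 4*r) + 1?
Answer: 3903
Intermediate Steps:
H(r) = 1 + r² + 4*r
U(h) = 4*h² (U(h) = (2*h)*(2*h) = 4*h²)
U(H(-4)) - 1*(-3899) = 4*(1 + (-4)² + 4*(-4))² - 1*(-3899) = 4*(1 + 16 - 16)² + 3899 = 4*1² + 3899 = 4*1 + 3899 = 4 + 3899 = 3903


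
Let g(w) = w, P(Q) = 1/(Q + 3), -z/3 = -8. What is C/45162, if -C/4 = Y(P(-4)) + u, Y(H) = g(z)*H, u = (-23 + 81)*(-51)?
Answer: 1988/7527 ≈ 0.26412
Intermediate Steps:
z = 24 (z = -3*(-8) = 24)
u = -2958 (u = 58*(-51) = -2958)
P(Q) = 1/(3 + Q)
Y(H) = 24*H
C = 11928 (C = -4*(24/(3 - 4) - 2958) = -4*(24/(-1) - 2958) = -4*(24*(-1) - 2958) = -4*(-24 - 2958) = -4*(-2982) = 11928)
C/45162 = 11928/45162 = 11928*(1/45162) = 1988/7527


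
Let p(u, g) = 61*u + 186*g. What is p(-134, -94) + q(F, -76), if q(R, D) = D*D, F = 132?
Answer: -19882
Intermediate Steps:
q(R, D) = D²
p(-134, -94) + q(F, -76) = (61*(-134) + 186*(-94)) + (-76)² = (-8174 - 17484) + 5776 = -25658 + 5776 = -19882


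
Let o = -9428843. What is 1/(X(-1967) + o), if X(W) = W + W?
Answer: -1/9432777 ≈ -1.0601e-7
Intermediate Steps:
X(W) = 2*W
1/(X(-1967) + o) = 1/(2*(-1967) - 9428843) = 1/(-3934 - 9428843) = 1/(-9432777) = -1/9432777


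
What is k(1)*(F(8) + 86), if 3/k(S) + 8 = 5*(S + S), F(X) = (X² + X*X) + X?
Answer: 333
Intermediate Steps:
F(X) = X + 2*X² (F(X) = (X² + X²) + X = 2*X² + X = X + 2*X²)
k(S) = 3/(-8 + 10*S) (k(S) = 3/(-8 + 5*(S + S)) = 3/(-8 + 5*(2*S)) = 3/(-8 + 10*S))
k(1)*(F(8) + 86) = (3/(2*(-4 + 5*1)))*(8*(1 + 2*8) + 86) = (3/(2*(-4 + 5)))*(8*(1 + 16) + 86) = ((3/2)/1)*(8*17 + 86) = ((3/2)*1)*(136 + 86) = (3/2)*222 = 333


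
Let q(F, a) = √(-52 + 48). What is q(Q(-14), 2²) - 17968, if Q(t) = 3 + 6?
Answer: -17968 + 2*I ≈ -17968.0 + 2.0*I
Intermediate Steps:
Q(t) = 9
q(F, a) = 2*I (q(F, a) = √(-4) = 2*I)
q(Q(-14), 2²) - 17968 = 2*I - 17968 = -17968 + 2*I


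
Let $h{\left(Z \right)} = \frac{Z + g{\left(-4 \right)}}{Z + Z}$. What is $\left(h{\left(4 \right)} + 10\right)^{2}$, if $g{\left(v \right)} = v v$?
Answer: $\frac{625}{4} \approx 156.25$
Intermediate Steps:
$g{\left(v \right)} = v^{2}$
$h{\left(Z \right)} = \frac{16 + Z}{2 Z}$ ($h{\left(Z \right)} = \frac{Z + \left(-4\right)^{2}}{Z + Z} = \frac{Z + 16}{2 Z} = \left(16 + Z\right) \frac{1}{2 Z} = \frac{16 + Z}{2 Z}$)
$\left(h{\left(4 \right)} + 10\right)^{2} = \left(\frac{16 + 4}{2 \cdot 4} + 10\right)^{2} = \left(\frac{1}{2} \cdot \frac{1}{4} \cdot 20 + 10\right)^{2} = \left(\frac{5}{2} + 10\right)^{2} = \left(\frac{25}{2}\right)^{2} = \frac{625}{4}$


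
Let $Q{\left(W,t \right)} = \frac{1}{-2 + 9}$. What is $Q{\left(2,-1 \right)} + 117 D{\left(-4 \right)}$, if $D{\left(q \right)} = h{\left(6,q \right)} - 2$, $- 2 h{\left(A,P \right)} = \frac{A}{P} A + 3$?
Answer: $\frac{820}{7} \approx 117.14$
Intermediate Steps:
$Q{\left(W,t \right)} = \frac{1}{7}$
$h{\left(A,P \right)} = - \frac{3}{2} - \frac{A^{2}}{2 P}$ ($h{\left(A,P \right)} = - \frac{\frac{A}{P} A + 3}{2} = - \frac{\frac{A^{2}}{P} + 3}{2} = - \frac{3 + \frac{A^{2}}{P}}{2} = - \frac{3}{2} - \frac{A^{2}}{2 P}$)
$D{\left(q \right)} = -2 + \frac{-36 - 3 q}{2 q}$ ($D{\left(q \right)} = \frac{- 6^{2} - 3 q}{2 q} - 2 = \frac{\left(-1\right) 36 - 3 q}{2 q} - 2 = \frac{-36 - 3 q}{2 q} - 2 = -2 + \frac{-36 - 3 q}{2 q}$)
$Q{\left(2,-1 \right)} + 117 D{\left(-4 \right)} = \frac{1}{7} + 117 \left(- \frac{7}{2} - \frac{18}{-4}\right) = \frac{1}{7} + 117 \left(- \frac{7}{2} - - \frac{9}{2}\right) = \frac{1}{7} + 117 \left(- \frac{7}{2} + \frac{9}{2}\right) = \frac{1}{7} + 117 \cdot 1 = \frac{1}{7} + 117 = \frac{820}{7}$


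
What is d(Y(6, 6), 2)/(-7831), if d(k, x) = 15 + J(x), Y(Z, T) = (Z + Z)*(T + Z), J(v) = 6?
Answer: -21/7831 ≈ -0.0026817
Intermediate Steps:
Y(Z, T) = 2*Z*(T + Z) (Y(Z, T) = (2*Z)*(T + Z) = 2*Z*(T + Z))
d(k, x) = 21 (d(k, x) = 15 + 6 = 21)
d(Y(6, 6), 2)/(-7831) = 21/(-7831) = 21*(-1/7831) = -21/7831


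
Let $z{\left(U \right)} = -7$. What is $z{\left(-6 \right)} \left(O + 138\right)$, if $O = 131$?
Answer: $-1883$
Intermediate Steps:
$z{\left(-6 \right)} \left(O + 138\right) = - 7 \left(131 + 138\right) = \left(-7\right) 269 = -1883$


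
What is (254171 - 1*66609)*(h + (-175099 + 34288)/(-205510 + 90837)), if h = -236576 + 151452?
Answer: -1830845882273242/114673 ≈ -1.5966e+10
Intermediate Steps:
h = -85124
(254171 - 1*66609)*(h + (-175099 + 34288)/(-205510 + 90837)) = (254171 - 1*66609)*(-85124 + (-175099 + 34288)/(-205510 + 90837)) = (254171 - 66609)*(-85124 - 140811/(-114673)) = 187562*(-85124 - 140811*(-1/114673)) = 187562*(-85124 + 140811/114673) = 187562*(-9761283641/114673) = -1830845882273242/114673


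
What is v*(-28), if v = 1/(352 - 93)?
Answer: -4/37 ≈ -0.10811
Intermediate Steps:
v = 1/259 ≈ 0.0038610
v*(-28) = (1/259)*(-28) = -4/37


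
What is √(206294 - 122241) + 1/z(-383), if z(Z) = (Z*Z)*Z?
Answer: -1/56181887 + √84053 ≈ 289.92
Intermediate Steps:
z(Z) = Z³ (z(Z) = Z²*Z = Z³)
√(206294 - 122241) + 1/z(-383) = √(206294 - 122241) + 1/((-383)³) = √84053 + 1/(-56181887) = √84053 - 1/56181887 = -1/56181887 + √84053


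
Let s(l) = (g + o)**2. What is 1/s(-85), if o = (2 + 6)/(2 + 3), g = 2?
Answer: 25/324 ≈ 0.077160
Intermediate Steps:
o = 8/5 ≈ 1.6000
s(l) = 324/25 (s(l) = (2 + 8/5)**2 = (18/5)**2 = 324/25)
1/s(-85) = 1/(324/25) = 25/324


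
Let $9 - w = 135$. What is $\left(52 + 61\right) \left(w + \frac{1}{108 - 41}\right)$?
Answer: $- \frac{953833}{67} \approx -14236.0$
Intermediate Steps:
$w = -126$ ($w = 9 - 135 = -126$)
$\left(52 + 61\right) \left(w + \frac{1}{108 - 41}\right) = \left(52 + 61\right) \left(-126 + \frac{1}{108 - 41}\right) = 113 \left(-126 + \frac{1}{67}\right) = 113 \left(- \frac{8441}{67}\right) = - \frac{953833}{67}$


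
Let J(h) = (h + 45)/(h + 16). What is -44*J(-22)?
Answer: 506/3 ≈ 168.67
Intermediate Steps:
J(h) = (45 + h)/(16 + h)
-44*J(-22) = -44*(45 - 22)/(16 - 22) = -44*23/(-6) = -(-22)*23/3 = -44*(-23/6) = 506/3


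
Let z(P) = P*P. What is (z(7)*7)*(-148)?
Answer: -50764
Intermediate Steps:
z(P) = P²
(z(7)*7)*(-148) = (7²*7)*(-148) = (49*7)*(-148) = 343*(-148) = -50764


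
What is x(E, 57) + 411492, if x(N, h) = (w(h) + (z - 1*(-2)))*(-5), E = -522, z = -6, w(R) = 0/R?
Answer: 411512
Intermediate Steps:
w(R) = 0
x(N, h) = 20 (x(N, h) = (0 + (-6 - 1*(-2)))*(-5) = (0 + (-6 + 2))*(-5) = (0 - 4)*(-5) = -4*(-5) = 20)
x(E, 57) + 411492 = 20 + 411492 = 411512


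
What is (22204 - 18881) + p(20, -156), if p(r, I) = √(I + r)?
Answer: 3323 + 2*I*√34 ≈ 3323.0 + 11.662*I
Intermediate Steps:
(22204 - 18881) + p(20, -156) = (22204 - 18881) + √(-156 + 20) = 3323 + √(-136) = 3323 + 2*I*√34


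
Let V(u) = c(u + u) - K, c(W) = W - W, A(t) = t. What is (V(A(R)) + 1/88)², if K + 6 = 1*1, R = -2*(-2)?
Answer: 194481/7744 ≈ 25.114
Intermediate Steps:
R = 4
K = -5 (K = -6 + 1*1 = -6 + 1 = -5)
c(W) = 0
V(u) = 5 (V(u) = 0 - 1*(-5) = 0 + 5 = 5)
(V(A(R)) + 1/88)² = (5 + 1/88)² = (441/88)² = 194481/7744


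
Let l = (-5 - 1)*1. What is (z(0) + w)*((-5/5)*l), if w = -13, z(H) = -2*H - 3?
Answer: -96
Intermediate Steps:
z(H) = -3 - 2*H
l = -6 (l = -6*1 = -6)
(z(0) + w)*((-5/5)*l) = ((-3 - 2*0) - 13)*(-5/5*(-6)) = ((-3 + 0) - 13)*(-5*⅕*(-6)) = (-3 - 13)*(-1*(-6)) = -16*6 = -96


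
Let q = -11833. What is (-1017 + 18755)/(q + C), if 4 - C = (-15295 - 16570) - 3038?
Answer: 8869/11537 ≈ 0.76874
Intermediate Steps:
C = 34907 (C = 4 - ((-15295 - 16570) - 3038) = 4 - (-31865 - 3038) = 4 - 1*(-34903) = 4 + 34903 = 34907)
(-1017 + 18755)/(q + C) = (-1017 + 18755)/(-11833 + 34907) = 17738/23074 = 17738*(1/23074) = 8869/11537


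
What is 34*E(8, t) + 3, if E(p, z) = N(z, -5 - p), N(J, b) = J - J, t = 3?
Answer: 3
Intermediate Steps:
N(J, b) = 0
E(p, z) = 0
34*E(8, t) + 3 = 34*0 + 3 = 0 + 3 = 3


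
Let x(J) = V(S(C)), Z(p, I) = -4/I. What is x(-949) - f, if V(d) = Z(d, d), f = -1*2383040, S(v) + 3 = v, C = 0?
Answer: 7149124/3 ≈ 2.3830e+6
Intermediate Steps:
S(v) = -3 + v
f = -2383040
V(d) = -4/d
x(J) = 4/3 (x(J) = -4/(-3 + 0) = -4/(-3) = -4*(-1/3) = 4/3)
x(-949) - f = 4/3 - 1*(-2383040) = 4/3 + 2383040 = 7149124/3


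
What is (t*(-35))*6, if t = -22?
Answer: 4620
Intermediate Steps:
(t*(-35))*6 = -22*(-35)*6 = 770*6 = 4620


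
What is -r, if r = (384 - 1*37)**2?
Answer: -120409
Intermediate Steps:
r = 120409 (r = (384 - 37)**2 = 347**2 = 120409)
-r = -1*120409 = -120409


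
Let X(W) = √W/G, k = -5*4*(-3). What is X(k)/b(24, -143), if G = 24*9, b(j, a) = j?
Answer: √15/2592 ≈ 0.0014942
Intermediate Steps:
k = 60 (k = -20*(-3) = 60)
G = 216
X(W) = √W/216
X(k)/b(24, -143) = (√60/216)/24 = ((2*√15)/216)*(1/24) = (√15/108)*(1/24) = √15/2592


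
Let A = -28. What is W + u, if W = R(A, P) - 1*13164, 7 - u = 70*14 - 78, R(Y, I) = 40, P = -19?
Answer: -14019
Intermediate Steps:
u = -895 (u = 7 - (70*14 - 78) = 7 - (980 - 78) = 7 - 1*902 = 7 - 902 = -895)
W = -13124 (W = 40 - 1*13164 = 40 - 13164 = -13124)
W + u = -13124 - 895 = -14019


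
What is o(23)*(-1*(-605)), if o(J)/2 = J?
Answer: 27830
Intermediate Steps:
o(J) = 2*J
o(23)*(-1*(-605)) = (2*23)*(-1*(-605)) = 46*605 = 27830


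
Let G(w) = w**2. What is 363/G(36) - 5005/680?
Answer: -51997/7344 ≈ -7.0802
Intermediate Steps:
363/G(36) - 5005/680 = 363/(36**2) - 5005/680 = 363/1296 - 5005*1/680 = 363*(1/1296) - 1001/136 = 121/432 - 1001/136 = -51997/7344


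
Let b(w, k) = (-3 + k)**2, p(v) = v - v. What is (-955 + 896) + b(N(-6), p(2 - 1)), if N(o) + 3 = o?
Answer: -50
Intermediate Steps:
N(o) = -3 + o
p(v) = 0
(-955 + 896) + b(N(-6), p(2 - 1)) = (-955 + 896) + (-3 + 0)**2 = -59 + (-3)**2 = -59 + 9 = -50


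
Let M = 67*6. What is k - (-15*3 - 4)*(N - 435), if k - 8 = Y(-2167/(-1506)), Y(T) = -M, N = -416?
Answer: -42093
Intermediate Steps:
M = 402
Y(T) = -402 (Y(T) = -1*402 = -402)
k = -394 (k = 8 - 402 = -394)
k - (-15*3 - 4)*(N - 435) = -394 - (-15*3 - 4)*(-416 - 435) = -394 - (-45 - 4)*(-851) = -394 - (-49)*(-851) = -394 - 1*41699 = -394 - 41699 = -42093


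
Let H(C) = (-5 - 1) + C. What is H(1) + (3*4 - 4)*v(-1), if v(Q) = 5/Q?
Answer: -45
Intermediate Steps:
H(C) = -6 + C
H(1) + (3*4 - 4)*v(-1) = (-6 + 1) + (3*4 - 4)*(5/(-1)) = -5 + (12 - 4)*(5*(-1)) = -5 + 8*(-5) = -5 - 40 = -45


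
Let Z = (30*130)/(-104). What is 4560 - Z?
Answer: 9195/2 ≈ 4597.5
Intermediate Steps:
Z = -75/2 (Z = 3900*(-1/104) = -75/2 ≈ -37.500)
4560 - Z = 4560 - 1*(-75/2) = 4560 + 75/2 = 9195/2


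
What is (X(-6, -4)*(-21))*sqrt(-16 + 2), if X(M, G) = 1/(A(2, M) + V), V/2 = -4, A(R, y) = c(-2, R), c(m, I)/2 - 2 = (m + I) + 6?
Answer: -21*I*sqrt(14)/8 ≈ -9.8219*I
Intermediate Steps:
c(m, I) = 16 + 2*I + 2*m (c(m, I) = 4 + 2*((m + I) + 6) = 4 + 2*((I + m) + 6) = 4 + 2*(6 + I + m) = 4 + (12 + 2*I + 2*m) = 16 + 2*I + 2*m)
A(R, y) = 12 + 2*R (A(R, y) = 16 + 2*R + 2*(-2) = 16 + 2*R - 4 = 12 + 2*R)
V = -8 (V = 2*(-4) = -8)
X(M, G) = 1/8 (X(M, G) = 1/((12 + 2*2) - 8) = 1/((12 + 4) - 8) = 1/(16 - 8) = 1/8)
(X(-6, -4)*(-21))*sqrt(-16 + 2) = ((1/8)*(-21))*sqrt(-16 + 2) = -21*I*sqrt(14)/8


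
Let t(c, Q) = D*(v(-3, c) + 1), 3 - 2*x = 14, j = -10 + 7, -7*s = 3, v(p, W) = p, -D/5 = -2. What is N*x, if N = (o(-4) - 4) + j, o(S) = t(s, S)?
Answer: 297/2 ≈ 148.50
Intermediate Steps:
D = 10 (D = -5*(-2) = 10)
s = -3/7 (s = -1/7*3 = -3/7 ≈ -0.42857)
j = -3
x = -11/2 (x = 3/2 - 1/2*14 = 3/2 - 7 = -11/2 ≈ -5.5000)
t(c, Q) = -20 (t(c, Q) = 10*(-3 + 1) = 10*(-2) = -20)
o(S) = -20
N = -27 (N = (-20 - 4) - 3 = -24 - 3 = -27)
N*x = -27*(-11/2) = 297/2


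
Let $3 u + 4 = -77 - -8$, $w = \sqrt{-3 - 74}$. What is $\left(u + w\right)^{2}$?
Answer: $\frac{4636}{9} - \frac{146 i \sqrt{77}}{3} \approx 515.11 - 427.05 i$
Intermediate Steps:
$w = i \sqrt{77}$ ($w = \sqrt{-77} = i \sqrt{77} \approx 8.775 i$)
$u = - \frac{73}{3}$ ($u = - \frac{4}{3} + \frac{-77 - -8}{3} = - \frac{4}{3} + \frac{-77 + 8}{3} = - \frac{4}{3} + \frac{1}{3} \left(-69\right) = - \frac{4}{3} - 23 = - \frac{73}{3} \approx -24.333$)
$\left(u + w\right)^{2} = \left(- \frac{73}{3} + i \sqrt{77}\right)^{2}$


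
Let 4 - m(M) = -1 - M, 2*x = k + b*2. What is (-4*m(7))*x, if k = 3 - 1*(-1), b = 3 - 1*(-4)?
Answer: -432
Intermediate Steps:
b = 7 (b = 3 + 4 = 7)
k = 4 (k = 3 + 1 = 4)
x = 9 (x = (4 + 7*2)/2 = (4 + 14)/2 = (½)*18 = 9)
m(M) = 5 + M (m(M) = 4 - (-1 - M) = 4 + (1 + M) = 5 + M)
(-4*m(7))*x = -4*(5 + 7)*9 = -4*12*9 = -48*9 = -432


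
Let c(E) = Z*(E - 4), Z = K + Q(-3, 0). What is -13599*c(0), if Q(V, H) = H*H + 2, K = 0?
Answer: 108792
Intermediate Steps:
Q(V, H) = 2 + H**2 (Q(V, H) = H**2 + 2 = 2 + H**2)
Z = 2 (Z = 0 + (2 + 0**2) = 0 + (2 + 0) = 0 + 2 = 2)
c(E) = -8 + 2*E (c(E) = 2*(E - 4) = 2*(-4 + E) = -8 + 2*E)
-13599*c(0) = -13599*(-8 + 2*0) = -13599*(-8 + 0) = -13599*(-8) = 108792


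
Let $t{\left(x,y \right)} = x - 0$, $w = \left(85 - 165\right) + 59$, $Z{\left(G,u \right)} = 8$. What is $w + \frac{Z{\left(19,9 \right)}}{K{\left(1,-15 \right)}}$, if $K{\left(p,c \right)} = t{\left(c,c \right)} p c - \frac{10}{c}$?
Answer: $- \frac{14193}{677} \approx -20.965$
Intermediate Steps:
$w = -21$ ($w = -80 + 59 = -21$)
$t{\left(x,y \right)} = x$ ($t{\left(x,y \right)} = x + 0 = x$)
$K{\left(p,c \right)} = - \frac{10}{c} + p c^{2}$ ($K{\left(p,c \right)} = c p c - \frac{10}{c} = p c^{2} - \frac{10}{c} = - \frac{10}{c} + p c^{2}$)
$w + \frac{Z{\left(19,9 \right)}}{K{\left(1,-15 \right)}} = -21 + \frac{8}{\frac{1}{-15} \left(-10 + 1 \left(-15\right)^{3}\right)} = -21 + \frac{8}{\left(- \frac{1}{15}\right) \left(-10 + 1 \left(-3375\right)\right)} = -21 + \frac{8}{\left(- \frac{1}{15}\right) \left(-10 - 3375\right)} = -21 + \frac{8}{\left(- \frac{1}{15}\right) \left(-3385\right)} = -21 + \frac{8}{\frac{677}{3}} = -21 + 8 \cdot \frac{3}{677} = -21 + \frac{24}{677} = - \frac{14193}{677}$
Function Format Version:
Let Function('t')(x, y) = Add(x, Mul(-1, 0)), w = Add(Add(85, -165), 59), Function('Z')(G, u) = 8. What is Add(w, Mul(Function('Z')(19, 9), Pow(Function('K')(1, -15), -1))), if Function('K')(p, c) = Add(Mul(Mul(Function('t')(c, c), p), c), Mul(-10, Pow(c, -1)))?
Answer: Rational(-14193, 677) ≈ -20.965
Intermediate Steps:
w = -21 (w = Add(-80, 59) = -21)
Function('t')(x, y) = x (Function('t')(x, y) = Add(x, 0) = x)
Function('K')(p, c) = Add(Mul(-10, Pow(c, -1)), Mul(p, Pow(c, 2))) (Function('K')(p, c) = Add(Mul(Mul(c, p), c), Mul(-10, Pow(c, -1))) = Add(Mul(p, Pow(c, 2)), Mul(-10, Pow(c, -1))) = Add(Mul(-10, Pow(c, -1)), Mul(p, Pow(c, 2))))
Add(w, Mul(Function('Z')(19, 9), Pow(Function('K')(1, -15), -1))) = Add(-21, Mul(8, Pow(Mul(Pow(-15, -1), Add(-10, Mul(1, Pow(-15, 3)))), -1))) = Add(-21, Mul(8, Pow(Mul(Rational(-1, 15), Add(-10, Mul(1, -3375))), -1))) = Add(-21, Mul(8, Pow(Mul(Rational(-1, 15), Add(-10, -3375)), -1))) = Add(-21, Mul(8, Pow(Mul(Rational(-1, 15), -3385), -1))) = Add(-21, Mul(8, Pow(Rational(677, 3), -1))) = Add(-21, Mul(8, Rational(3, 677))) = Add(-21, Rational(24, 677)) = Rational(-14193, 677)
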